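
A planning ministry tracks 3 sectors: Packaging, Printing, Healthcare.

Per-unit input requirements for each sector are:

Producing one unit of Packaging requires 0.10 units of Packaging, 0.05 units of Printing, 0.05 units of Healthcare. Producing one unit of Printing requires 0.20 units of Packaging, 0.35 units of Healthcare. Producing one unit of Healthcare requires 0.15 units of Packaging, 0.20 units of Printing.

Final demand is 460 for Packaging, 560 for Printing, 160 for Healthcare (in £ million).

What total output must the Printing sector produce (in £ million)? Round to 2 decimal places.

x_2 = 684.03

I − A =
  [   0.90    -0.20    -0.15]
  [  -0.05     1.00    -0.20]
  [  -0.05    -0.35     1.00]
Cofactors of I−A, C_ij = (−1)^(i+j)·(minor ij) (rows/columns in the sector order above):
  C_11 = (1.00)(1.00) − (-0.20)(-0.35) = 0.9300
  C_12 = −[(-0.05)(1.00) − (-0.20)(-0.05)] = 0.0600
  C_13 = (-0.05)(-0.35) − (1.00)(-0.05) = 0.0675
  C_21 = −[(-0.20)(1.00) − (-0.15)(-0.35)] = 0.2525
  C_22 = (0.90)(1.00) − (-0.15)(-0.05) = 0.8925
  C_23 = −[(0.90)(-0.35) − (-0.20)(-0.05)] = 0.3250
  C_31 = (-0.20)(-0.20) − (-0.15)(1.00) = 0.1900
  C_32 = −[(0.90)(-0.20) − (-0.15)(-0.05)] = 0.1875
  C_33 = (0.90)(1.00) − (-0.20)(-0.05) = 0.8900
det(I−A) = Σ_j (I−A)_1j·C_1j = (0.90)(0.9300) + (-0.20)(0.0600) + (-0.15)(0.0675) = 0.814875
adj(I−A) = Cᵀ =
  [ 0.9300   0.2525   0.1900]
  [ 0.0600   0.8925   0.1875]
  [ 0.0675   0.3250   0.8900]
(I − A)⁻¹ = adj(I−A) / det(I−A) ≈
  [   1.1413     0.3099     0.2332]
  [   0.0736     1.0953     0.2301]
  [   0.0828     0.3988     1.0922]
x = (I − A)⁻¹ d = adj(I−A)·d / det(I−A), with det(I−A) = 0.814875:
  x_1 = (0.9300·460 + 0.2525·560 + 0.1900·160) / 0.814875 = 599.60 / 0.814875 ≈ 735.82
  x_2 = (0.0600·460 + 0.8925·560 + 0.1875·160) / 0.814875 = 557.40 / 0.814875 ≈ 684.03
  x_3 = (0.0675·460 + 0.3250·560 + 0.8900·160) / 0.814875 = 355.45 / 0.814875 ≈ 436.20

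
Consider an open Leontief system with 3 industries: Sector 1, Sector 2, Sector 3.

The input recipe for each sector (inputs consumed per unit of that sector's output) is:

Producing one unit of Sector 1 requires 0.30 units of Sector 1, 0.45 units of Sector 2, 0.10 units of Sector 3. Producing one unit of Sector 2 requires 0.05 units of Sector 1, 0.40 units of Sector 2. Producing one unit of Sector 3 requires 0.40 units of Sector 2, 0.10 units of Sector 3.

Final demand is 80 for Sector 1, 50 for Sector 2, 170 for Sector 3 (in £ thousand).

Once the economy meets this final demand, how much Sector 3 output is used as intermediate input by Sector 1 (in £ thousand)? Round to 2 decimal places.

I − A =
  [   0.70    -0.05     0.00]
  [  -0.45     0.60    -0.40]
  [  -0.10     0.00     0.90]
Cofactors of I−A, C_ij = (−1)^(i+j)·(minor ij) (rows/columns in the sector order above):
  C_11 = (0.60)(0.90) − (-0.40)(0.00) = 0.5400
  C_12 = −[(-0.45)(0.90) − (-0.40)(-0.10)] = 0.4450
  C_13 = (-0.45)(0.00) − (0.60)(-0.10) = 0.0600
  C_21 = −[(-0.05)(0.90) − (0.00)(0.00)] = 0.0450
  C_22 = (0.70)(0.90) − (0.00)(-0.10) = 0.6300
  C_23 = −[(0.70)(0.00) − (-0.05)(-0.10)] = 0.0050
  C_31 = (-0.05)(-0.40) − (0.00)(0.60) = 0.0200
  C_32 = −[(0.70)(-0.40) − (0.00)(-0.45)] = 0.2800
  C_33 = (0.70)(0.60) − (-0.05)(-0.45) = 0.3975
det(I−A) = Σ_j (I−A)_1j·C_1j = (0.70)(0.5400) + (-0.05)(0.4450) + (0.00)(0.0600) = 0.35575
adj(I−A) = Cᵀ =
  [ 0.5400   0.0450   0.0200]
  [ 0.4450   0.6300   0.2800]
  [ 0.0600   0.0050   0.3975]
(I − A)⁻¹ = adj(I−A) / det(I−A) ≈
  [   1.5179     0.1265     0.0562]
  [   1.2509     1.7709     0.7871]
  [   0.1687     0.0141     1.1174]
First solve x = (I − A)⁻¹ d = adj(I−A)·d / det(I−A); in particular x_1 = (0.5400·80 + 0.0450·50 + 0.0200·170) / 0.35575 = 48.85 / 0.35575 ≈ 137.3155.
Intermediate flow from 3 to 1: z_31 = a_31 · x_1 = 0.10 × 48.85 / 0.35575 = 4.885 / 0.35575 ≈ 13.73.

z_31 = 13.73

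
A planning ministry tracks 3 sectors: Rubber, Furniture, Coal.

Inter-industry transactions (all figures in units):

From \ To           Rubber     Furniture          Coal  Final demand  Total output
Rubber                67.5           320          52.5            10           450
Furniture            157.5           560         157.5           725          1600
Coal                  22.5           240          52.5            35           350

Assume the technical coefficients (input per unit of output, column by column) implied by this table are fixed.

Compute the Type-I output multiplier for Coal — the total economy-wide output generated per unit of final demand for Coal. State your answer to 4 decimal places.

Technical coefficients a_ij = z_ij / X_j:
  a_11 = 67.5/450 = 0.15, a_21 = 157.5/450 = 0.35, a_31 = 22.5/450 = 0.05
  a_12 = 320/1600 = 0.20, a_22 = 560/1600 = 0.35, a_32 = 240/1600 = 0.15
  a_13 = 52.5/350 = 0.15, a_23 = 157.5/350 = 0.45, a_33 = 52.5/350 = 0.15
I − A =
  [   0.85    -0.20    -0.15]
  [  -0.35     0.65    -0.45]
  [  -0.05    -0.15     0.85]
Cofactors of I−A, C_ij = (−1)^(i+j)·(minor ij) (rows/columns in the sector order above):
  C_11 = (0.65)(0.85) − (-0.45)(-0.15) = 0.4850
  C_12 = −[(-0.35)(0.85) − (-0.45)(-0.05)] = 0.3200
  C_13 = (-0.35)(-0.15) − (0.65)(-0.05) = 0.0850
  C_21 = −[(-0.20)(0.85) − (-0.15)(-0.15)] = 0.1925
  C_22 = (0.85)(0.85) − (-0.15)(-0.05) = 0.7150
  C_23 = −[(0.85)(-0.15) − (-0.20)(-0.05)] = 0.1375
  C_31 = (-0.20)(-0.45) − (-0.15)(0.65) = 0.1875
  C_32 = −[(0.85)(-0.45) − (-0.15)(-0.35)] = 0.4350
  C_33 = (0.85)(0.65) − (-0.20)(-0.35) = 0.4825
det(I−A) = Σ_j (I−A)_1j·C_1j = (0.85)(0.4850) + (-0.20)(0.3200) + (-0.15)(0.0850) = 0.3355
adj(I−A) = Cᵀ =
  [ 0.4850   0.1925   0.1875]
  [ 0.3200   0.7150   0.4350]
  [ 0.0850   0.1375   0.4825]
(I − A)⁻¹ = adj(I−A) / det(I−A) ≈
  [   1.44560     0.57377     0.55887]
  [   0.95380     2.13115     1.29657]
  [   0.25335     0.40984     1.43815]
The output multiplier for sector j is the column-j sum of the Leontief inverse (I − A)⁻¹ = adj(I−A) / det(I−A).
Column 3 of adj(I−A): (0.1875, 0.4350, 0.4825); det(I−A) = 0.3355.
m_3 = (0.1875 + 0.4350 + 0.4825) / 0.3355 = 1.105 / 0.3355 ≈ 3.2936.

m_3 = 3.2936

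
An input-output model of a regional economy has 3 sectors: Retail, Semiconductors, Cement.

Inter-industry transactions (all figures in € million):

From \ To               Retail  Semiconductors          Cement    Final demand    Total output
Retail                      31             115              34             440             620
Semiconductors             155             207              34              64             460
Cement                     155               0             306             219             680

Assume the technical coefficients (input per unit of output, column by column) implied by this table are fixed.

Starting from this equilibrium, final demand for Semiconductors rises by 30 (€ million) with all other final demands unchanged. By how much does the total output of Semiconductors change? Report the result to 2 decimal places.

Technical coefficients a_ij = z_ij / X_j:
  a_RR = 31/620 = 0.05, a_SR = 155/620 = 0.25, a_CR = 155/620 = 0.25
  a_RS = 115/460 = 0.25, a_SS = 207/460 = 0.45, a_CS = 0/460 = 0.00
  a_RC = 34/680 = 0.05, a_SC = 34/680 = 0.05, a_CC = 306/680 = 0.45
I − A =
  [   0.95    -0.25    -0.05]
  [  -0.25     0.55    -0.05]
  [  -0.25     0.00     0.55]
Cofactors of I−A, C_ij = (−1)^(i+j)·(minor ij) (rows/columns in the sector order above):
  C_11 = (0.55)(0.55) − (-0.05)(0.00) = 0.3025
  C_12 = −[(-0.25)(0.55) − (-0.05)(-0.25)] = 0.1500
  C_13 = (-0.25)(0.00) − (0.55)(-0.25) = 0.1375
  C_21 = −[(-0.25)(0.55) − (-0.05)(0.00)] = 0.1375
  C_22 = (0.95)(0.55) − (-0.05)(-0.25) = 0.5100
  C_23 = −[(0.95)(0.00) − (-0.25)(-0.25)] = 0.0625
  C_31 = (-0.25)(-0.05) − (-0.05)(0.55) = 0.0400
  C_32 = −[(0.95)(-0.05) − (-0.05)(-0.25)] = 0.0600
  C_33 = (0.95)(0.55) − (-0.25)(-0.25) = 0.4600
det(I−A) = Σ_j (I−A)_1j·C_1j = (0.95)(0.3025) + (-0.25)(0.1500) + (-0.05)(0.1375) = 0.2430
adj(I−A) = Cᵀ =
  [ 0.3025   0.1375   0.0400]
  [ 0.1500   0.5100   0.0600]
  [ 0.1375   0.0625   0.4600]
(I − A)⁻¹ = adj(I−A) / det(I−A) ≈
  [   1.2449     0.5658     0.1646]
  [   0.6173     2.0988     0.2469]
  [   0.5658     0.2572     1.8930]
Δx = (I − A)⁻¹ Δd with Δd having +30 in the Semiconductors component and 0 elsewhere.
So Δx_S = L_SS · (+30), where L_SS = adj(I−A)_SS / det(I−A) = 0.5100 / 0.2430.
Δx_S = 0.5100 × (+30) / 0.2430 = 15.30 / 0.2430 ≈ 62.96.

Δx_S = 62.96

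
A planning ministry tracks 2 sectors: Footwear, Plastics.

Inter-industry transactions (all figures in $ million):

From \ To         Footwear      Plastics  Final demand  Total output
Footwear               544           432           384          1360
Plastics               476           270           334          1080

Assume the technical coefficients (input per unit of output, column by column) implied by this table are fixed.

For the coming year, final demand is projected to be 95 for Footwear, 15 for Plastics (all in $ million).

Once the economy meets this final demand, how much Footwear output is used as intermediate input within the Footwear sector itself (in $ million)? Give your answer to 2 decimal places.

z_FF = 99.68

Technical coefficients a_ij = z_ij / X_j:
  a_FF = 544/1360 = 0.40, a_PF = 476/1360 = 0.35
  a_FP = 432/1080 = 0.40, a_PP = 270/1080 = 0.25
I − A =
  [   0.60    -0.40]
  [  -0.35     0.75]
det(I−A) = (0.60)(0.75) − (-0.40)(-0.35) = 0.3100
adj(I−A) = [[0.75, 0.40], [0.35, 0.60]]
(I − A)⁻¹ = adj(I−A) / det(I−A) ≈
  [   2.4194     1.2903]
  [   1.1290     1.9355]
First solve x = (I − A)⁻¹ d = adj(I−A)·d / det(I−A); in particular x_F = (0.75·95 + 0.40·15) / 0.3100 = 77.25 / 0.3100 ≈ 249.1935.
Intermediate flow from F to F: z_FF = a_FF · x_F = 0.40 × 77.25 / 0.3100 = 30.90 / 0.3100 ≈ 99.68.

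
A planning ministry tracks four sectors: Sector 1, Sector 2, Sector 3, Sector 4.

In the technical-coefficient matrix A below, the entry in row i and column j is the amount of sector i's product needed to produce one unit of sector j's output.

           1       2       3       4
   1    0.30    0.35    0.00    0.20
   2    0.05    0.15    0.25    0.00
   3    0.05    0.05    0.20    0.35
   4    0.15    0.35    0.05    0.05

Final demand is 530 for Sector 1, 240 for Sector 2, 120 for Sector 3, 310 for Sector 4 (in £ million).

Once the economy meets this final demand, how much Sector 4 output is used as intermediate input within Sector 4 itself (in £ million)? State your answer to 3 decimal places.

I − A =
  [   0.70    -0.35     0.00    -0.20]
  [  -0.05     0.85    -0.25     0.00]
  [  -0.05    -0.05     0.80    -0.35]
  [  -0.15    -0.35    -0.05     0.95]
Compute the cofactors C_ij = (−1)^(i+j)·(3×3 minor ij) of I−A; the adjugate is their transpose:
adj(I−A) = Cᵀ =
  [ 0.588625   0.316375   0.109125   0.164125]
  [ 0.062125   0.495250   0.159250   0.071750]
  [ 0.093500   0.156000   0.519625   0.211125]
  [ 0.120750   0.240625   0.103250   0.448875]
det(I−A) = Σ_j (I−A)_1j·C_1j = (0.70)(0.588625) + (-0.35)(0.062125) + (0.00)(0.093500) + (-0.20)(0.120750) = 0.36614375
(I − A)⁻¹ = adj(I−A) / det(I−A) ≈
  [   1.6076     0.8641     0.2980     0.4483]
  [   0.1697     1.3526     0.4349     0.1960]
  [   0.2554     0.4261     1.4192     0.5766]
  [   0.3298     0.6572     0.2820     1.2260]
First solve x = (I − A)⁻¹ d = adj(I−A)·d / det(I−A); in particular x_4 = (0.120750·530 + 0.240625·240 + 0.103250·120 + 0.448875·310) / 0.36614375 = 273.28875 / 0.36614375 ≈ 746.39742.
Intermediate flow from 4 to 4: z_44 = a_44 · x_4 = 0.05 × 273.28875 / 0.36614375 = 13.6644375 / 0.36614375 ≈ 37.320.

z_44 = 37.320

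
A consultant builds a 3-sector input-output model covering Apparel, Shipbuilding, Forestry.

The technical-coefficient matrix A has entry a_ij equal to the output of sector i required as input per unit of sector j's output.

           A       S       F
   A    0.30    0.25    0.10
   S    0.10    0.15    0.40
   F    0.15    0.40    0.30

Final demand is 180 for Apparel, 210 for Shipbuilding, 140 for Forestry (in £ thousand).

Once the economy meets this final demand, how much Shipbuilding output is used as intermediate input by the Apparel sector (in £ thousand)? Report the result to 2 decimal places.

I − A =
  [   0.70    -0.25    -0.10]
  [  -0.10     0.85    -0.40]
  [  -0.15    -0.40     0.70]
Cofactors of I−A, C_ij = (−1)^(i+j)·(minor ij) (rows/columns in the sector order above):
  C_11 = (0.85)(0.70) − (-0.40)(-0.40) = 0.4350
  C_12 = −[(-0.10)(0.70) − (-0.40)(-0.15)] = 0.1300
  C_13 = (-0.10)(-0.40) − (0.85)(-0.15) = 0.1675
  C_21 = −[(-0.25)(0.70) − (-0.10)(-0.40)] = 0.2150
  C_22 = (0.70)(0.70) − (-0.10)(-0.15) = 0.4750
  C_23 = −[(0.70)(-0.40) − (-0.25)(-0.15)] = 0.3175
  C_31 = (-0.25)(-0.40) − (-0.10)(0.85) = 0.1850
  C_32 = −[(0.70)(-0.40) − (-0.10)(-0.10)] = 0.2900
  C_33 = (0.70)(0.85) − (-0.25)(-0.10) = 0.5700
det(I−A) = Σ_j (I−A)_1j·C_1j = (0.70)(0.4350) + (-0.25)(0.1300) + (-0.10)(0.1675) = 0.25525
adj(I−A) = Cᵀ =
  [ 0.4350   0.2150   0.1850]
  [ 0.1300   0.4750   0.2900]
  [ 0.1675   0.3175   0.5700]
(I − A)⁻¹ = adj(I−A) / det(I−A) ≈
  [   1.7042     0.8423     0.7248]
  [   0.5093     1.8609     1.1361]
  [   0.6562     1.2439     2.2331]
First solve x = (I − A)⁻¹ d = adj(I−A)·d / det(I−A); in particular x_A = (0.4350·180 + 0.2150·210 + 0.1850·140) / 0.25525 = 149.35 / 0.25525 ≈ 585.1126.
Intermediate flow from S to A: z_SA = a_SA · x_A = 0.10 × 149.35 / 0.25525 = 14.935 / 0.25525 ≈ 58.51.

z_SA = 58.51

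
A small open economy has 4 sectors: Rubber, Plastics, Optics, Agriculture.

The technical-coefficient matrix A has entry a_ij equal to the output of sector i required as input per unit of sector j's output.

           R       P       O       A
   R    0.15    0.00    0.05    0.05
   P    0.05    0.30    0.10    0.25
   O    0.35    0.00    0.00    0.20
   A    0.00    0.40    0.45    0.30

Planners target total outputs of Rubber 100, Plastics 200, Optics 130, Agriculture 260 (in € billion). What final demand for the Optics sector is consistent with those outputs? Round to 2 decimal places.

I − A =
  [   0.85     0.00    -0.05    -0.05]
  [  -0.05     0.70    -0.10    -0.25]
  [  -0.35     0.00     1.00    -0.20]
  [   0.00    -0.40    -0.45     0.70]
d = (I − A) x:
  d_R = (+0.85)·100 + (+0.00)·200 + (-0.05)·130 + (-0.05)·260 = 65.50
  d_P = (-0.05)·100 + (+0.70)·200 + (-0.10)·130 + (-0.25)·260 = 57.00
  d_O = (-0.35)·100 + (+0.00)·200 + (+1.00)·130 + (-0.20)·260 = 43.00
  d_A = (+0.00)·100 + (-0.40)·200 + (-0.45)·130 + (+0.70)·260 = 43.50

d_O = 43.00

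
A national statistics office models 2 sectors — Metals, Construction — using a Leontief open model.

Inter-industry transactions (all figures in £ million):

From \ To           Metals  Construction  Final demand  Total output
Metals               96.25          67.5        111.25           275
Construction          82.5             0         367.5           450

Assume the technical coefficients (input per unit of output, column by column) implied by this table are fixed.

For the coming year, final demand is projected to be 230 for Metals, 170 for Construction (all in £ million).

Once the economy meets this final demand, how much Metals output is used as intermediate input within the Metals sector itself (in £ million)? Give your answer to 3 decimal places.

z_MM = 147.810

Technical coefficients a_ij = z_ij / X_j:
  a_MM = 96.25/275 = 0.35, a_CM = 82.5/275 = 0.30
  a_MC = 67.5/450 = 0.15, a_CC = 0/450 = 0.00
I − A =
  [   0.65    -0.15]
  [  -0.30     1.00]
det(I−A) = (0.65)(1.00) − (-0.15)(-0.30) = 0.6050
adj(I−A) = [[1.00, 0.15], [0.30, 0.65]]
(I − A)⁻¹ = adj(I−A) / det(I−A) ≈
  [   1.6529     0.2479]
  [   0.4959     1.0744]
First solve x = (I − A)⁻¹ d = adj(I−A)·d / det(I−A); in particular x_M = (1.00·230 + 0.15·170) / 0.6050 = 255.50 / 0.6050 ≈ 422.31405.
Intermediate flow from M to M: z_MM = a_MM · x_M = 0.35 × 255.50 / 0.6050 = 89.425 / 0.6050 ≈ 147.810.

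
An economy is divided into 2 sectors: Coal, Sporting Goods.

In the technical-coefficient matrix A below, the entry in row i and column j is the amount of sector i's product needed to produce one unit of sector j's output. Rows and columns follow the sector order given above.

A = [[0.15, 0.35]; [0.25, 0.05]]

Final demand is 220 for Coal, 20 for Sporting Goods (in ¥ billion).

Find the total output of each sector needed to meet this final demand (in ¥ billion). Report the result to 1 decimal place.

x_1 = 300.0, x_2 = 100.0

I − A =
  [   0.85    -0.35]
  [  -0.25     0.95]
det(I−A) = (0.85)(0.95) − (-0.35)(-0.25) = 0.7200
adj(I−A) = [[0.95, 0.35], [0.25, 0.85]]
(I − A)⁻¹ = adj(I−A) / det(I−A) ≈
  [   1.3194     0.4861]
  [   0.3472     1.1806]
x = (I − A)⁻¹ d = adj(I−A)·d / det(I−A), with det(I−A) = 0.7200:
  x_1 = (0.95·220 + 0.35·20) / 0.7200 = 216.00 / 0.7200 = 300.0
  x_2 = (0.25·220 + 0.85·20) / 0.7200 = 72.00 / 0.7200 = 100.0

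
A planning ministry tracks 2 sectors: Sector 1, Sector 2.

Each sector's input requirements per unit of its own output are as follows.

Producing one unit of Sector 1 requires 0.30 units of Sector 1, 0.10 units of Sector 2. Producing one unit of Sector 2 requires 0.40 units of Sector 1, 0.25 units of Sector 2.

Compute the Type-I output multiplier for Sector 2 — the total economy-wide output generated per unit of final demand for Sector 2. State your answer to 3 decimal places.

m_2 = 2.268

I − A =
  [   0.70    -0.40]
  [  -0.10     0.75]
det(I−A) = (0.70)(0.75) − (-0.40)(-0.10) = 0.4850
adj(I−A) = [[0.75, 0.40], [0.10, 0.70]]
(I − A)⁻¹ = adj(I−A) / det(I−A) ≈
  [   1.5464     0.8247]
  [   0.2062     1.4433]
The output multiplier for sector j is the column-j sum of the Leontief inverse (I − A)⁻¹ = adj(I−A) / det(I−A).
Column 2 of adj(I−A): (0.40, 0.70); det(I−A) = 0.4850.
m_2 = (0.40 + 0.70) / 0.4850 = 1.10 / 0.4850 ≈ 2.268.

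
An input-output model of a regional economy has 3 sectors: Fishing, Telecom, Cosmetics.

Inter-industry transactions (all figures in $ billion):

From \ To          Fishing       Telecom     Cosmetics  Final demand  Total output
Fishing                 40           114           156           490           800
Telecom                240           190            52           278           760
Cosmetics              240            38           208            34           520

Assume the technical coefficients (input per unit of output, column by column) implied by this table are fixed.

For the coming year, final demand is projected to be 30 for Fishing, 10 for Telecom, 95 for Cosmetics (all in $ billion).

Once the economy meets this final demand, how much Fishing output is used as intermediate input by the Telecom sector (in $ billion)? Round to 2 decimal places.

z_FT = 13.47

Technical coefficients a_ij = z_ij / X_j:
  a_FF = 40/800 = 0.05, a_TF = 240/800 = 0.30, a_CF = 240/800 = 0.30
  a_FT = 114/760 = 0.15, a_TT = 190/760 = 0.25, a_CT = 38/760 = 0.05
  a_FC = 156/520 = 0.30, a_TC = 52/520 = 0.10, a_CC = 208/520 = 0.40
I − A =
  [   0.95    -0.15    -0.30]
  [  -0.30     0.75    -0.10]
  [  -0.30    -0.05     0.60]
Cofactors of I−A, C_ij = (−1)^(i+j)·(minor ij) (rows/columns in the sector order above):
  C_11 = (0.75)(0.60) − (-0.10)(-0.05) = 0.4450
  C_12 = −[(-0.30)(0.60) − (-0.10)(-0.30)] = 0.2100
  C_13 = (-0.30)(-0.05) − (0.75)(-0.30) = 0.2400
  C_21 = −[(-0.15)(0.60) − (-0.30)(-0.05)] = 0.1050
  C_22 = (0.95)(0.60) − (-0.30)(-0.30) = 0.4800
  C_23 = −[(0.95)(-0.05) − (-0.15)(-0.30)] = 0.0925
  C_31 = (-0.15)(-0.10) − (-0.30)(0.75) = 0.2400
  C_32 = −[(0.95)(-0.10) − (-0.30)(-0.30)] = 0.1850
  C_33 = (0.95)(0.75) − (-0.15)(-0.30) = 0.6675
det(I−A) = Σ_j (I−A)_1j·C_1j = (0.95)(0.4450) + (-0.15)(0.2100) + (-0.30)(0.2400) = 0.31925
adj(I−A) = Cᵀ =
  [ 0.4450   0.1050   0.2400]
  [ 0.2100   0.4800   0.1850]
  [ 0.2400   0.0925   0.6675]
(I − A)⁻¹ = adj(I−A) / det(I−A) ≈
  [   1.3939     0.3289     0.7518]
  [   0.6578     1.5035     0.5795]
  [   0.7518     0.2897     2.0908]
First solve x = (I − A)⁻¹ d = adj(I−A)·d / det(I−A); in particular x_T = (0.2100·30 + 0.4800·10 + 0.1850·95) / 0.31925 = 28.675 / 0.31925 ≈ 89.8199.
Intermediate flow from F to T: z_FT = a_FT · x_T = 0.15 × 28.675 / 0.31925 = 4.30125 / 0.31925 ≈ 13.47.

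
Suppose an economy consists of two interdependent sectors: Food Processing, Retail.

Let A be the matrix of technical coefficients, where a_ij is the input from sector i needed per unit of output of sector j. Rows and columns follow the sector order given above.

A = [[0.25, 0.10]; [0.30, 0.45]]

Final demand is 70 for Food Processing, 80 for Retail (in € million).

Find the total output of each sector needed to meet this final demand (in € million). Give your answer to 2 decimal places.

x_1 = 121.57, x_2 = 211.76

I − A =
  [   0.75    -0.10]
  [  -0.30     0.55]
det(I−A) = (0.75)(0.55) − (-0.10)(-0.30) = 0.3825
adj(I−A) = [[0.55, 0.10], [0.30, 0.75]]
(I − A)⁻¹ = adj(I−A) / det(I−A) ≈
  [   1.4379     0.2614]
  [   0.7843     1.9608]
x = (I − A)⁻¹ d = adj(I−A)·d / det(I−A), with det(I−A) = 0.3825:
  x_1 = (0.55·70 + 0.10·80) / 0.3825 = 46.50 / 0.3825 ≈ 121.57
  x_2 = (0.30·70 + 0.75·80) / 0.3825 = 81.00 / 0.3825 ≈ 211.76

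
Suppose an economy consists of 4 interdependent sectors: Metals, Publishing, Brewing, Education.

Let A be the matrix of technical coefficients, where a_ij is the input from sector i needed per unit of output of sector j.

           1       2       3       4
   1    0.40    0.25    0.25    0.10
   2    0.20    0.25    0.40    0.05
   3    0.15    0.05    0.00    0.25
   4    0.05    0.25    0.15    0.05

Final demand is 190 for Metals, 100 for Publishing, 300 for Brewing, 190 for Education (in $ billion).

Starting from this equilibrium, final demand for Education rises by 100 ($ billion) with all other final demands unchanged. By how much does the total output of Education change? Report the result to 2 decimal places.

I − A =
  [   0.60    -0.25    -0.25    -0.10]
  [  -0.20     0.75    -0.40    -0.05]
  [  -0.15    -0.05     1.00    -0.25]
  [  -0.05    -0.25    -0.15     0.95]
Compute the cofactors C_ij = (−1)^(i+j)·(3×3 minor ij) of I−A; the adjugate is their transpose:
adj(I−A) = Cᵀ =
  [ 0.627500   0.281375   0.293125   0.158000]
  [ 0.248125   0.501500   0.281625   0.126625]
  [ 0.136500   0.108250   0.363125   0.115625]
  [ 0.119875   0.163875   0.146875   0.342375]
det(I−A) = Σ_j (I−A)_1j·C_1j = (0.60)(0.627500) + (-0.25)(0.248125) + (-0.25)(0.136500) + (-0.10)(0.119875) = 0.26835625
(I − A)⁻¹ = adj(I−A) / det(I−A) ≈
  [   2.3383     1.0485     1.0923     0.5888]
  [   0.9246     1.8688     1.0494     0.4719]
  [   0.5087     0.4034     1.3531     0.4309]
  [   0.4467     0.6107     0.5473     1.2758]
Δx = (I − A)⁻¹ Δd with Δd having +100 in the Education component and 0 elsewhere.
So Δx_4 = L_44 · (+100), where L_44 = adj(I−A)_44 / det(I−A) = 0.342375 / 0.26835625.
Δx_4 = 0.342375 × (+100) / 0.26835625 = 34.2375 / 0.26835625 ≈ 127.58.

Δx_4 = 127.58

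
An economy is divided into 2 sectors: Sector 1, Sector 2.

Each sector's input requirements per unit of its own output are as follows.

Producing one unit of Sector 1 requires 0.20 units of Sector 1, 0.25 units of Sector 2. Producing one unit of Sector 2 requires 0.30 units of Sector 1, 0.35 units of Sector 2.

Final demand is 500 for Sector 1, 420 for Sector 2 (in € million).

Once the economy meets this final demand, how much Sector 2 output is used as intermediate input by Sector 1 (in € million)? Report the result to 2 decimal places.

z_21 = 253.37

I − A =
  [   0.80    -0.30]
  [  -0.25     0.65]
det(I−A) = (0.80)(0.65) − (-0.30)(-0.25) = 0.4450
adj(I−A) = [[0.65, 0.30], [0.25, 0.80]]
(I − A)⁻¹ = adj(I−A) / det(I−A) ≈
  [   1.4607     0.6742]
  [   0.5618     1.7978]
First solve x = (I − A)⁻¹ d = adj(I−A)·d / det(I−A); in particular x_1 = (0.65·500 + 0.30·420) / 0.4450 = 451.00 / 0.4450 ≈ 1013.4831.
Intermediate flow from 2 to 1: z_21 = a_21 · x_1 = 0.25 × 451.00 / 0.4450 = 112.75 / 0.4450 ≈ 253.37.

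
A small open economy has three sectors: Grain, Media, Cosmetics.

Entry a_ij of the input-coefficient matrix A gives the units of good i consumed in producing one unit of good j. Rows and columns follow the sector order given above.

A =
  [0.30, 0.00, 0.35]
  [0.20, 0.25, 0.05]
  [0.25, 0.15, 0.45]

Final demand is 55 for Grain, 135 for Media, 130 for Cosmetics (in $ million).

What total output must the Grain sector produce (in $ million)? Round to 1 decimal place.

I − A =
  [   0.70     0.00    -0.35]
  [  -0.20     0.75    -0.05]
  [  -0.25    -0.15     0.55]
Cofactors of I−A, C_ij = (−1)^(i+j)·(minor ij) (rows/columns in the sector order above):
  C_11 = (0.75)(0.55) − (-0.05)(-0.15) = 0.4050
  C_12 = −[(-0.20)(0.55) − (-0.05)(-0.25)] = 0.1225
  C_13 = (-0.20)(-0.15) − (0.75)(-0.25) = 0.2175
  C_21 = −[(0.00)(0.55) − (-0.35)(-0.15)] = 0.0525
  C_22 = (0.70)(0.55) − (-0.35)(-0.25) = 0.2975
  C_23 = −[(0.70)(-0.15) − (0.00)(-0.25)] = 0.1050
  C_31 = (0.00)(-0.05) − (-0.35)(0.75) = 0.2625
  C_32 = −[(0.70)(-0.05) − (-0.35)(-0.20)] = 0.1050
  C_33 = (0.70)(0.75) − (0.00)(-0.20) = 0.5250
det(I−A) = Σ_j (I−A)_1j·C_1j = (0.70)(0.4050) + (0.00)(0.1225) + (-0.35)(0.2175) = 0.207375
adj(I−A) = Cᵀ =
  [ 0.4050   0.0525   0.2625]
  [ 0.1225   0.2975   0.1050]
  [ 0.2175   0.1050   0.5250]
(I − A)⁻¹ = adj(I−A) / det(I−A) ≈
  [   1.9530     0.2532     1.2658]
  [   0.5907     1.4346     0.5063]
  [   1.0488     0.5063     2.5316]
x = (I − A)⁻¹ d = adj(I−A)·d / det(I−A), with det(I−A) = 0.207375:
  x_G = (0.4050·55 + 0.0525·135 + 0.2625·130) / 0.207375 = 63.4875 / 0.207375 ≈ 306.1
  x_M = (0.1225·55 + 0.2975·135 + 0.1050·130) / 0.207375 = 60.55 / 0.207375 ≈ 292.0
  x_C = (0.2175·55 + 0.1050·135 + 0.5250·130) / 0.207375 = 94.3875 / 0.207375 ≈ 455.2

x_G = 306.1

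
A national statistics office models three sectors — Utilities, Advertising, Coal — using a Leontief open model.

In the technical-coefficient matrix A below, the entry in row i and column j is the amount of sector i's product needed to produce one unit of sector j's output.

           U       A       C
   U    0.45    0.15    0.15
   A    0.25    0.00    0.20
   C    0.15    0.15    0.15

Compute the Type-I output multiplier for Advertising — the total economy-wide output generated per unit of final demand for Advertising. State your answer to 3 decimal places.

m_A = 1.811

I − A =
  [   0.55    -0.15    -0.15]
  [  -0.25     1.00    -0.20]
  [  -0.15    -0.15     0.85]
Cofactors of I−A, C_ij = (−1)^(i+j)·(minor ij) (rows/columns in the sector order above):
  C_11 = (1.00)(0.85) − (-0.20)(-0.15) = 0.8200
  C_12 = −[(-0.25)(0.85) − (-0.20)(-0.15)] = 0.2425
  C_13 = (-0.25)(-0.15) − (1.00)(-0.15) = 0.1875
  C_21 = −[(-0.15)(0.85) − (-0.15)(-0.15)] = 0.1500
  C_22 = (0.55)(0.85) − (-0.15)(-0.15) = 0.4450
  C_23 = −[(0.55)(-0.15) − (-0.15)(-0.15)] = 0.1050
  C_31 = (-0.15)(-0.20) − (-0.15)(1.00) = 0.1800
  C_32 = −[(0.55)(-0.20) − (-0.15)(-0.25)] = 0.1475
  C_33 = (0.55)(1.00) − (-0.15)(-0.25) = 0.5125
det(I−A) = Σ_j (I−A)_1j·C_1j = (0.55)(0.8200) + (-0.15)(0.2425) + (-0.15)(0.1875) = 0.3865
adj(I−A) = Cᵀ =
  [ 0.8200   0.1500   0.1800]
  [ 0.2425   0.4450   0.1475]
  [ 0.1875   0.1050   0.5125]
(I − A)⁻¹ = adj(I−A) / det(I−A) ≈
  [   2.1216     0.3881     0.4657]
  [   0.6274     1.1514     0.3816]
  [   0.4851     0.2717     1.3260]
The output multiplier for sector j is the column-j sum of the Leontief inverse (I − A)⁻¹ = adj(I−A) / det(I−A).
Column A of adj(I−A): (0.1500, 0.4450, 0.1050); det(I−A) = 0.3865.
m_A = (0.1500 + 0.4450 + 0.1050) / 0.3865 = 0.70 / 0.3865 ≈ 1.811.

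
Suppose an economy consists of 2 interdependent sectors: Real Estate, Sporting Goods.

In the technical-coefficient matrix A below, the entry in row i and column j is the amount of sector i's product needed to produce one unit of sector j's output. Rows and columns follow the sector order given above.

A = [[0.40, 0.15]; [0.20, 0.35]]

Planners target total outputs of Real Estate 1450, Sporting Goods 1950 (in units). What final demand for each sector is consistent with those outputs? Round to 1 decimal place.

d_R = 577.5, d_S = 977.5

I − A =
  [   0.60    -0.15]
  [  -0.20     0.65]
d = (I − A) x:
  d_R = (+0.60)·1450 + (-0.15)·1950 = 577.5
  d_S = (-0.20)·1450 + (+0.65)·1950 = 977.5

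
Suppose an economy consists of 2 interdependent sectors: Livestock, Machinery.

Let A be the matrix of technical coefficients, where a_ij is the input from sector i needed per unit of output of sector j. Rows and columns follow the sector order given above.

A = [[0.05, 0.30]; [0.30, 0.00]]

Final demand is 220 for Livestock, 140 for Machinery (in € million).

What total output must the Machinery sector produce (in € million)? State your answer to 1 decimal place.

I − A =
  [   0.95    -0.30]
  [  -0.30     1.00]
det(I−A) = (0.95)(1.00) − (-0.30)(-0.30) = 0.8600
adj(I−A) = [[1.00, 0.30], [0.30, 0.95]]
(I − A)⁻¹ = adj(I−A) / det(I−A) ≈
  [   1.1628     0.3488]
  [   0.3488     1.1047]
x = (I − A)⁻¹ d = adj(I−A)·d / det(I−A), with det(I−A) = 0.8600:
  x_L = (1.00·220 + 0.30·140) / 0.8600 = 262.00 / 0.8600 ≈ 304.7
  x_M = (0.30·220 + 0.95·140) / 0.8600 = 199.00 / 0.8600 ≈ 231.4

x_M = 231.4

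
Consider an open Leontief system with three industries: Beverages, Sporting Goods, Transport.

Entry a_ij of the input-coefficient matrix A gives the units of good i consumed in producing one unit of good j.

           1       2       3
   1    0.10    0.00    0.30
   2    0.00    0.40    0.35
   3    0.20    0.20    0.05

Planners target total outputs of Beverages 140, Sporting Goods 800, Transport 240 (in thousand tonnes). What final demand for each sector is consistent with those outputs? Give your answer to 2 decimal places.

I − A =
  [   0.90     0.00    -0.30]
  [   0.00     0.60    -0.35]
  [  -0.20    -0.20     0.95]
d = (I − A) x:
  d_1 = (+0.90)·140 + (+0.00)·800 + (-0.30)·240 = 54.00
  d_2 = (+0.00)·140 + (+0.60)·800 + (-0.35)·240 = 396.00
  d_3 = (-0.20)·140 + (-0.20)·800 + (+0.95)·240 = 40.00

d_1 = 54.00, d_2 = 396.00, d_3 = 40.00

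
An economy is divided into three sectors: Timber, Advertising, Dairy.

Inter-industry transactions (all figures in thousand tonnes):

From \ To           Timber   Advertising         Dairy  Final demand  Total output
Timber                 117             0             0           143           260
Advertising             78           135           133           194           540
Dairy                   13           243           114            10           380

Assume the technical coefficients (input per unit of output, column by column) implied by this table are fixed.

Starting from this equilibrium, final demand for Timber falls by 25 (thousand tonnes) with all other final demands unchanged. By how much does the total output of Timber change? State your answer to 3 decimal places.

Δx_T = -45.455

Technical coefficients a_ij = z_ij / X_j:
  a_TT = 117/260 = 0.45, a_AT = 78/260 = 0.30, a_DT = 13/260 = 0.05
  a_TA = 0/540 = 0.00, a_AA = 135/540 = 0.25, a_DA = 243/540 = 0.45
  a_TD = 0/380 = 0.00, a_AD = 133/380 = 0.35, a_DD = 114/380 = 0.30
I − A =
  [   0.55     0.00     0.00]
  [  -0.30     0.75    -0.35]
  [  -0.05    -0.45     0.70]
Cofactors of I−A, C_ij = (−1)^(i+j)·(minor ij) (rows/columns in the sector order above):
  C_11 = (0.75)(0.70) − (-0.35)(-0.45) = 0.3675
  C_12 = −[(-0.30)(0.70) − (-0.35)(-0.05)] = 0.2275
  C_13 = (-0.30)(-0.45) − (0.75)(-0.05) = 0.1725
  C_21 = −[(0.00)(0.70) − (0.00)(-0.45)] = 0.0000
  C_22 = (0.55)(0.70) − (0.00)(-0.05) = 0.3850
  C_23 = −[(0.55)(-0.45) − (0.00)(-0.05)] = 0.2475
  C_31 = (0.00)(-0.35) − (0.00)(0.75) = 0.0000
  C_32 = −[(0.55)(-0.35) − (0.00)(-0.30)] = 0.1925
  C_33 = (0.55)(0.75) − (0.00)(-0.30) = 0.4125
det(I−A) = Σ_j (I−A)_1j·C_1j = (0.55)(0.3675) + (0.00)(0.2275) + (0.00)(0.1725) = 0.202125
adj(I−A) = Cᵀ =
  [ 0.3675   0.0000   0.0000]
  [ 0.2275   0.3850   0.1925]
  [ 0.1725   0.2475   0.4125]
(I − A)⁻¹ = adj(I−A) / det(I−A) ≈
  [   1.8182     0.0000     0.0000]
  [   1.1255     1.9048     0.9524]
  [   0.8534     1.2245     2.0408]
Δx = (I − A)⁻¹ Δd with Δd having -25 in the Timber component and 0 elsewhere.
So Δx_T = L_TT · (-25), where L_TT = adj(I−A)_TT / det(I−A) = 0.3675 / 0.202125.
Δx_T = 0.3675 × (-25) / 0.202125 = -9.1875 / 0.202125 ≈ -45.455.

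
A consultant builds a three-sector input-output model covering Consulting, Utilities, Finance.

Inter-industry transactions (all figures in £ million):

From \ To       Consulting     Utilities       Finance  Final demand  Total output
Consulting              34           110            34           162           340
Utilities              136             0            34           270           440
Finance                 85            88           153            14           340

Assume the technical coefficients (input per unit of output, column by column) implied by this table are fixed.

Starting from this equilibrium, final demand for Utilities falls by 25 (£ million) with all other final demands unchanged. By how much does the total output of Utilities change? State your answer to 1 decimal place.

Δx_U = -30.7

Technical coefficients a_ij = z_ij / X_j:
  a_CC = 34/340 = 0.10, a_UC = 136/340 = 0.40, a_FC = 85/340 = 0.25
  a_CU = 110/440 = 0.25, a_UU = 0/440 = 0.00, a_FU = 88/440 = 0.20
  a_CF = 34/340 = 0.10, a_UF = 34/340 = 0.10, a_FF = 153/340 = 0.45
I − A =
  [   0.90    -0.25    -0.10]
  [  -0.40     1.00    -0.10]
  [  -0.25    -0.20     0.55]
Cofactors of I−A, C_ij = (−1)^(i+j)·(minor ij) (rows/columns in the sector order above):
  C_11 = (1.00)(0.55) − (-0.10)(-0.20) = 0.5300
  C_12 = −[(-0.40)(0.55) − (-0.10)(-0.25)] = 0.2450
  C_13 = (-0.40)(-0.20) − (1.00)(-0.25) = 0.3300
  C_21 = −[(-0.25)(0.55) − (-0.10)(-0.20)] = 0.1575
  C_22 = (0.90)(0.55) − (-0.10)(-0.25) = 0.4700
  C_23 = −[(0.90)(-0.20) − (-0.25)(-0.25)] = 0.2425
  C_31 = (-0.25)(-0.10) − (-0.10)(1.00) = 0.1250
  C_32 = −[(0.90)(-0.10) − (-0.10)(-0.40)] = 0.1300
  C_33 = (0.90)(1.00) − (-0.25)(-0.40) = 0.8000
det(I−A) = Σ_j (I−A)_1j·C_1j = (0.90)(0.5300) + (-0.25)(0.2450) + (-0.10)(0.3300) = 0.38275
adj(I−A) = Cᵀ =
  [ 0.5300   0.1575   0.1250]
  [ 0.2450   0.4700   0.1300]
  [ 0.3300   0.2425   0.8000]
(I − A)⁻¹ = adj(I−A) / det(I−A) ≈
  [   1.3847     0.4115     0.3266]
  [   0.6401     1.2280     0.3396]
  [   0.8622     0.6336     2.0901]
Δx = (I − A)⁻¹ Δd with Δd having -25 in the Utilities component and 0 elsewhere.
So Δx_U = L_UU · (-25), where L_UU = adj(I−A)_UU / det(I−A) = 0.4700 / 0.38275.
Δx_U = 0.4700 × (-25) / 0.38275 = -11.75 / 0.38275 ≈ -30.7.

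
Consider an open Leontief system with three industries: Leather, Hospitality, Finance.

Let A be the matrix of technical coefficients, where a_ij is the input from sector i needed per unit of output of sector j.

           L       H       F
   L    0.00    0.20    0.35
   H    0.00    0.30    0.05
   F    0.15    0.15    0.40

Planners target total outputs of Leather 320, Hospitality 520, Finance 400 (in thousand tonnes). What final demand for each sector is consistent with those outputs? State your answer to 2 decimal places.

d_L = 76.00, d_H = 344.00, d_F = 114.00

I − A =
  [   1.00    -0.20    -0.35]
  [   0.00     0.70    -0.05]
  [  -0.15    -0.15     0.60]
d = (I − A) x:
  d_L = (+1.00)·320 + (-0.20)·520 + (-0.35)·400 = 76.00
  d_H = (+0.00)·320 + (+0.70)·520 + (-0.05)·400 = 344.00
  d_F = (-0.15)·320 + (-0.15)·520 + (+0.60)·400 = 114.00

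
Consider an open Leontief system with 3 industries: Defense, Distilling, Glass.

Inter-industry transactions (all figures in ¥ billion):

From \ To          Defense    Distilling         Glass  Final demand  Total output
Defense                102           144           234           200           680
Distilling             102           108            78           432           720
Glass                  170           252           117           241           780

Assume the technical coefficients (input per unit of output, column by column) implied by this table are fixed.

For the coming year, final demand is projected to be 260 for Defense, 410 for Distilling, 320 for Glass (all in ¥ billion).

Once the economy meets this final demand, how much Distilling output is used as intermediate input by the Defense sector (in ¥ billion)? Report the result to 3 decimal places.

z_21 = 120.000

Technical coefficients a_ij = z_ij / X_j:
  a_11 = 102/680 = 0.15, a_21 = 102/680 = 0.15, a_31 = 170/680 = 0.25
  a_12 = 144/720 = 0.20, a_22 = 108/720 = 0.15, a_32 = 252/720 = 0.35
  a_13 = 234/780 = 0.30, a_23 = 78/780 = 0.10, a_33 = 117/780 = 0.15
I − A =
  [   0.85    -0.20    -0.30]
  [  -0.15     0.85    -0.10]
  [  -0.25    -0.35     0.85]
Cofactors of I−A, C_ij = (−1)^(i+j)·(minor ij) (rows/columns in the sector order above):
  C_11 = (0.85)(0.85) − (-0.10)(-0.35) = 0.6875
  C_12 = −[(-0.15)(0.85) − (-0.10)(-0.25)] = 0.1525
  C_13 = (-0.15)(-0.35) − (0.85)(-0.25) = 0.2650
  C_21 = −[(-0.20)(0.85) − (-0.30)(-0.35)] = 0.2750
  C_22 = (0.85)(0.85) − (-0.30)(-0.25) = 0.6475
  C_23 = −[(0.85)(-0.35) − (-0.20)(-0.25)] = 0.3475
  C_31 = (-0.20)(-0.10) − (-0.30)(0.85) = 0.2750
  C_32 = −[(0.85)(-0.10) − (-0.30)(-0.15)] = 0.1300
  C_33 = (0.85)(0.85) − (-0.20)(-0.15) = 0.6925
det(I−A) = Σ_j (I−A)_1j·C_1j = (0.85)(0.6875) + (-0.20)(0.1525) + (-0.30)(0.2650) = 0.474375
adj(I−A) = Cᵀ =
  [ 0.6875   0.2750   0.2750]
  [ 0.1525   0.6475   0.1300]
  [ 0.2650   0.3475   0.6925]
(I − A)⁻¹ = adj(I−A) / det(I−A) ≈
  [   1.4493     0.5797     0.5797]
  [   0.3215     1.3650     0.2740]
  [   0.5586     0.7325     1.4598]
First solve x = (I − A)⁻¹ d = adj(I−A)·d / det(I−A); in particular x_1 = (0.6875·260 + 0.2750·410 + 0.2750·320) / 0.474375 = 379.50 / 0.474375 = 800.00000.
Intermediate flow from 2 to 1: z_21 = a_21 · x_1 = 0.15 × 379.50 / 0.474375 = 56.925 / 0.474375 = 120.000.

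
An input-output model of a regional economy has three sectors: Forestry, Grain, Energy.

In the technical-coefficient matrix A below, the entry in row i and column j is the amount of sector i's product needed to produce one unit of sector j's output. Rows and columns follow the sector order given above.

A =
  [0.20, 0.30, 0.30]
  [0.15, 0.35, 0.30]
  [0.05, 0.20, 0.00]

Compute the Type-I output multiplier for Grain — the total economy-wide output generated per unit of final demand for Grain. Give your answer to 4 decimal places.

m_G = 3.2693

I − A =
  [   0.80    -0.30    -0.30]
  [  -0.15     0.65    -0.30]
  [  -0.05    -0.20     1.00]
Cofactors of I−A, C_ij = (−1)^(i+j)·(minor ij) (rows/columns in the sector order above):
  C_11 = (0.65)(1.00) − (-0.30)(-0.20) = 0.5900
  C_12 = −[(-0.15)(1.00) − (-0.30)(-0.05)] = 0.1650
  C_13 = (-0.15)(-0.20) − (0.65)(-0.05) = 0.0625
  C_21 = −[(-0.30)(1.00) − (-0.30)(-0.20)] = 0.3600
  C_22 = (0.80)(1.00) − (-0.30)(-0.05) = 0.7850
  C_23 = −[(0.80)(-0.20) − (-0.30)(-0.05)] = 0.1750
  C_31 = (-0.30)(-0.30) − (-0.30)(0.65) = 0.2850
  C_32 = −[(0.80)(-0.30) − (-0.30)(-0.15)] = 0.2850
  C_33 = (0.80)(0.65) − (-0.30)(-0.15) = 0.4750
det(I−A) = Σ_j (I−A)_1j·C_1j = (0.80)(0.5900) + (-0.30)(0.1650) + (-0.30)(0.0625) = 0.40375
adj(I−A) = Cᵀ =
  [ 0.5900   0.3600   0.2850]
  [ 0.1650   0.7850   0.2850]
  [ 0.0625   0.1750   0.4750]
(I − A)⁻¹ = adj(I−A) / det(I−A) ≈
  [   1.46130     0.89164     0.70588]
  [   0.40867     1.94427     0.70588]
  [   0.15480     0.43344     1.17647]
The output multiplier for sector j is the column-j sum of the Leontief inverse (I − A)⁻¹ = adj(I−A) / det(I−A).
Column G of adj(I−A): (0.3600, 0.7850, 0.1750); det(I−A) = 0.40375.
m_G = (0.3600 + 0.7850 + 0.1750) / 0.40375 = 1.32 / 0.40375 ≈ 3.2693.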